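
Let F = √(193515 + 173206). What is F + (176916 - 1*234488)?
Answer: -57572 + √366721 ≈ -56966.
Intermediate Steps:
F = √366721 ≈ 605.58
F + (176916 - 1*234488) = √366721 + (176916 - 1*234488) = √366721 + (176916 - 234488) = √366721 - 57572 = -57572 + √366721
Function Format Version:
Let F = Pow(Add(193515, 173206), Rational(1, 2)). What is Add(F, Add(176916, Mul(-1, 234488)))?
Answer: Add(-57572, Pow(366721, Rational(1, 2))) ≈ -56966.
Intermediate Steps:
F = Pow(366721, Rational(1, 2)) ≈ 605.58
Add(F, Add(176916, Mul(-1, 234488))) = Add(Pow(366721, Rational(1, 2)), Add(176916, Mul(-1, 234488))) = Add(Pow(366721, Rational(1, 2)), Add(176916, -234488)) = Add(Pow(366721, Rational(1, 2)), -57572) = Add(-57572, Pow(366721, Rational(1, 2)))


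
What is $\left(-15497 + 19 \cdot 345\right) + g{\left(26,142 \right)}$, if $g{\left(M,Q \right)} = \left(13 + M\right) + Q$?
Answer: $-8761$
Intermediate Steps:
$g{\left(M,Q \right)} = 13 + M + Q$
$\left(-15497 + 19 \cdot 345\right) + g{\left(26,142 \right)} = \left(-15497 + 19 \cdot 345\right) + \left(13 + 26 + 142\right) = \left(-15497 + 6555\right) + 181 = -8942 + 181 = -8761$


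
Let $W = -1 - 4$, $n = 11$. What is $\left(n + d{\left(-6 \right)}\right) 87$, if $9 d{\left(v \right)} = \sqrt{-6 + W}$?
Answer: $957 + \frac{29 i \sqrt{11}}{3} \approx 957.0 + 32.061 i$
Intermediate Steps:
$W = -5$ ($W = -1 - 4 = -5$)
$d{\left(v \right)} = \frac{i \sqrt{11}}{9}$ ($d{\left(v \right)} = \frac{\sqrt{-6 - 5}}{9} = \frac{\sqrt{-11}}{9} = \frac{i \sqrt{11}}{9}$)
$\left(n + d{\left(-6 \right)}\right) 87 = \left(11 + \frac{i \sqrt{11}}{9}\right) 87 = 957 + \frac{29 i \sqrt{11}}{3}$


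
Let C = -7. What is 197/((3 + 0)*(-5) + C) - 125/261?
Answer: -54167/5742 ≈ -9.4335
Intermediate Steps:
197/((3 + 0)*(-5) + C) - 125/261 = 197/((3 + 0)*(-5) - 7) - 125/261 = 197/(3*(-5) - 7) - 125*1/261 = 197/(-15 - 7) - 125/261 = 197/(-22) - 125/261 = 197*(-1/22) - 125/261 = -197/22 - 125/261 = -54167/5742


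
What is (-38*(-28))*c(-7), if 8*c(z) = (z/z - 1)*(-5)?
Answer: 0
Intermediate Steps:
c(z) = 0 (c(z) = ((z/z - 1)*(-5))/8 = ((1 - 1)*(-5))/8 = (0*(-5))/8 = (1/8)*0 = 0)
(-38*(-28))*c(-7) = -38*(-28)*0 = 1064*0 = 0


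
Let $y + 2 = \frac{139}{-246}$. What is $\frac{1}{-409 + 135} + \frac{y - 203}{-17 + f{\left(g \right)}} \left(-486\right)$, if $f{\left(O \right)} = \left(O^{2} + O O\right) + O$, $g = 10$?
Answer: $\frac{1122320473}{2168162} \approx 517.64$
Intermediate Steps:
$y = - \frac{631}{246}$ ($y = -2 + \frac{139}{-246} = -2 + 139 \left(- \frac{1}{246}\right) = -2 - \frac{139}{246} = - \frac{631}{246} \approx -2.565$)
$f{\left(O \right)} = O + 2 O^{2}$ ($f{\left(O \right)} = \left(O^{2} + O^{2}\right) + O = 2 O^{2} + O = O + 2 O^{2}$)
$\frac{1}{-409 + 135} + \frac{y - 203}{-17 + f{\left(g \right)}} \left(-486\right) = \frac{1}{-409 + 135} + \frac{- \frac{631}{246} - 203}{-17 + 10 \left(1 + 2 \cdot 10\right)} \left(-486\right) = \frac{1}{-274} + - \frac{50569}{246 \left(-17 + 10 \left(1 + 20\right)\right)} \left(-486\right) = - \frac{1}{274} + - \frac{50569}{246 \left(-17 + 10 \cdot 21\right)} \left(-486\right) = - \frac{1}{274} + - \frac{50569}{246 \left(-17 + 210\right)} \left(-486\right) = - \frac{1}{274} + - \frac{50569}{246 \cdot 193} \left(-486\right) = - \frac{1}{274} + \left(- \frac{50569}{246}\right) \frac{1}{193} \left(-486\right) = - \frac{1}{274} - - \frac{4096089}{7913} = - \frac{1}{274} + \frac{4096089}{7913} = \frac{1122320473}{2168162}$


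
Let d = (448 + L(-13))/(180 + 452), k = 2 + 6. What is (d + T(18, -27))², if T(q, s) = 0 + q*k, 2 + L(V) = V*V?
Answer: 8394774129/399424 ≈ 21017.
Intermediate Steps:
L(V) = -2 + V² (L(V) = -2 + V*V = -2 + V²)
k = 8
d = 615/632 (d = (448 + (-2 + (-13)²))/(180 + 452) = (448 + (-2 + 169))/632 = (448 + 167)*(1/632) = 615*(1/632) = 615/632 ≈ 0.97310)
T(q, s) = 8*q (T(q, s) = 0 + q*8 = 0 + 8*q = 8*q)
(d + T(18, -27))² = (615/632 + 8*18)² = (615/632 + 144)² = (91623/632)² = 8394774129/399424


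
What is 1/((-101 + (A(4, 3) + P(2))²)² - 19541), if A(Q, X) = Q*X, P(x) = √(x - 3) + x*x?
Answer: 3151/107069537 - 9856*I/107069537 ≈ 2.9429e-5 - 9.2052e-5*I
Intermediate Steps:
P(x) = x² + √(-3 + x) (P(x) = √(-3 + x) + x² = x² + √(-3 + x))
1/((-101 + (A(4, 3) + P(2))²)² - 19541) = 1/((-101 + (4*3 + (2² + √(-3 + 2)))²)² - 19541) = 1/((-101 + (12 + (4 + √(-1)))²)² - 19541) = 1/((-101 + (12 + (4 + I))²)² - 19541) = 1/((-101 + (16 + I)²)² - 19541) = 1/(-19541 + (-101 + (16 + I)²)²)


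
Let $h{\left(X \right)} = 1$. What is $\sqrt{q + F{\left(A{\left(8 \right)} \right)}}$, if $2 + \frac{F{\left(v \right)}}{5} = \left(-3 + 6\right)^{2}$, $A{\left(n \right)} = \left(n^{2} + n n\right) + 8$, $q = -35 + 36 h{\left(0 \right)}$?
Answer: $6$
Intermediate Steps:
$q = 1$ ($q = -35 + 36 \cdot 1 = -35 + 36 = 1$)
$A{\left(n \right)} = 8 + 2 n^{2}$ ($A{\left(n \right)} = \left(n^{2} + n^{2}\right) + 8 = 2 n^{2} + 8 = 8 + 2 n^{2}$)
$F{\left(v \right)} = 35$ ($F{\left(v \right)} = -10 + 5 \left(-3 + 6\right)^{2} = -10 + 5 \cdot 3^{2} = -10 + 5 \cdot 9 = -10 + 45 = 35$)
$\sqrt{q + F{\left(A{\left(8 \right)} \right)}} = \sqrt{1 + 35} = \sqrt{36} = 6$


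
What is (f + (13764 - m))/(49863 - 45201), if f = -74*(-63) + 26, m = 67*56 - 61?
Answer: 14761/4662 ≈ 3.1662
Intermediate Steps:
m = 3691 (m = 3752 - 61 = 3691)
f = 4688 (f = 4662 + 26 = 4688)
(f + (13764 - m))/(49863 - 45201) = (4688 + (13764 - 1*3691))/(49863 - 45201) = (4688 + (13764 - 3691))/4662 = (4688 + 10073)*(1/4662) = 14761*(1/4662) = 14761/4662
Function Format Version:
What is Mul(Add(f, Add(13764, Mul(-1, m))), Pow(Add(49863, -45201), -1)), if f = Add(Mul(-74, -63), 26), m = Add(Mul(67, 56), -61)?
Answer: Rational(14761, 4662) ≈ 3.1662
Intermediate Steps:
m = 3691 (m = Add(3752, -61) = 3691)
f = 4688 (f = Add(4662, 26) = 4688)
Mul(Add(f, Add(13764, Mul(-1, m))), Pow(Add(49863, -45201), -1)) = Mul(Add(4688, Add(13764, Mul(-1, 3691))), Pow(Add(49863, -45201), -1)) = Mul(Add(4688, Add(13764, -3691)), Pow(4662, -1)) = Mul(Add(4688, 10073), Rational(1, 4662)) = Mul(14761, Rational(1, 4662)) = Rational(14761, 4662)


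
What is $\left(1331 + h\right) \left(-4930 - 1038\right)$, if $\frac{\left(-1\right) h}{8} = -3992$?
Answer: $-198537456$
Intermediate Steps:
$h = 31936$ ($h = \left(-8\right) \left(-3992\right) = 31936$)
$\left(1331 + h\right) \left(-4930 - 1038\right) = \left(1331 + 31936\right) \left(-4930 - 1038\right) = 33267 \left(-5968\right) = -198537456$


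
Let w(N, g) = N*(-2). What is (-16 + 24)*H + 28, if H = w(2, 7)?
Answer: -4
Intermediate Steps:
w(N, g) = -2*N
H = -4 (H = -2*2 = -4)
(-16 + 24)*H + 28 = (-16 + 24)*(-4) + 28 = 8*(-4) + 28 = -32 + 28 = -4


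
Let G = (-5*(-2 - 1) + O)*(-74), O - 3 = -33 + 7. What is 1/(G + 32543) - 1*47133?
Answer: -1561751954/33135 ≈ -47133.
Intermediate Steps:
O = -23 (O = 3 + (-33 + 7) = 3 - 26 = -23)
G = 592 (G = (-5*(-2 - 1) - 23)*(-74) = (-5*(-3) - 23)*(-74) = (15 - 23)*(-74) = -8*(-74) = 592)
1/(G + 32543) - 1*47133 = 1/(592 + 32543) - 1*47133 = 1/33135 - 47133 = -1561751954/33135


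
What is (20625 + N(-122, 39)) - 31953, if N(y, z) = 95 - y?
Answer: -11111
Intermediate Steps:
(20625 + N(-122, 39)) - 31953 = (20625 + (95 - 1*(-122))) - 31953 = (20625 + (95 + 122)) - 31953 = (20625 + 217) - 31953 = 20842 - 31953 = -11111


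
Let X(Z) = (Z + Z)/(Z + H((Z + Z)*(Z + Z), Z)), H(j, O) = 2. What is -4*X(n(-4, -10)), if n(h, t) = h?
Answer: -16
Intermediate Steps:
X(Z) = 2*Z/(2 + Z) (X(Z) = (Z + Z)/(Z + 2) = (2*Z)/(2 + Z) = 2*Z/(2 + Z))
-4*X(n(-4, -10)) = -8*(-4)/(2 - 4) = -8*(-4)/(-2) = -8*(-4)*(-1)/2 = -4*4 = -16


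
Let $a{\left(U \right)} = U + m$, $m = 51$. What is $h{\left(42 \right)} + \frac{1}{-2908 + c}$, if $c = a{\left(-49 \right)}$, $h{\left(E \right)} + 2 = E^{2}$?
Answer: $\frac{5120371}{2906} \approx 1762.0$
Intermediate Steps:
$h{\left(E \right)} = -2 + E^{2}$
$a{\left(U \right)} = 51 + U$ ($a{\left(U \right)} = U + 51 = 51 + U$)
$c = 2$ ($c = 51 - 49 = 2$)
$h{\left(42 \right)} + \frac{1}{-2908 + c} = \left(-2 + 42^{2}\right) + \frac{1}{-2908 + 2} = \left(-2 + 1764\right) + \frac{1}{-2906} = 1762 - \frac{1}{2906} = \frac{5120371}{2906}$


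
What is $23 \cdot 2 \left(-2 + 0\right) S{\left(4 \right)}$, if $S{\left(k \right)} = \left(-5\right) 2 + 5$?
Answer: $460$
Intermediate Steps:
$S{\left(k \right)} = -5$ ($S{\left(k \right)} = -10 + 5 = -5$)
$23 \cdot 2 \left(-2 + 0\right) S{\left(4 \right)} = 23 \cdot 2 \left(-2 + 0\right) \left(-5\right) = 23 \cdot 2 \left(-2\right) \left(-5\right) = 23 \left(-4\right) \left(-5\right) = \left(-92\right) \left(-5\right) = 460$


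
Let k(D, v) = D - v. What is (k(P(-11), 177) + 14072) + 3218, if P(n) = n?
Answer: 17102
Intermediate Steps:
(k(P(-11), 177) + 14072) + 3218 = ((-11 - 1*177) + 14072) + 3218 = ((-11 - 177) + 14072) + 3218 = (-188 + 14072) + 3218 = 13884 + 3218 = 17102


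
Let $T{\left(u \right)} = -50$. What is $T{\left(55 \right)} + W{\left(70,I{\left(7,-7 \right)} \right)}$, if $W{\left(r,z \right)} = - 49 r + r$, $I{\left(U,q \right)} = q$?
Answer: $-3410$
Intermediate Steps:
$W{\left(r,z \right)} = - 48 r$
$T{\left(55 \right)} + W{\left(70,I{\left(7,-7 \right)} \right)} = -50 - 3360 = -3410$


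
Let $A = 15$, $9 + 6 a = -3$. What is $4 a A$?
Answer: $-120$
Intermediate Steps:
$a = -2$ ($a = - \frac{3}{2} + \frac{1}{6} \left(-3\right) = - \frac{3}{2} - \frac{1}{2} = -2$)
$4 a A = 4 \left(-2\right) 15 = \left(-8\right) 15 = -120$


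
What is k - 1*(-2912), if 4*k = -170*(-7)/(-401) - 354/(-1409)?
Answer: 1644922519/565009 ≈ 2911.3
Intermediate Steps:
k = -383689/565009 (k = (-170*(-7)/(-401) - 354/(-1409))/4 = (1190*(-1/401) - 354*(-1/1409))/4 = (-1190/401 + 354/1409)/4 = (¼)*(-1534756/565009) = -383689/565009 ≈ -0.67908)
k - 1*(-2912) = -383689/565009 - 1*(-2912) = -383689/565009 + 2912 = 1644922519/565009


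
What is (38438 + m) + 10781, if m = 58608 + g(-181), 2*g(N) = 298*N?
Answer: 80858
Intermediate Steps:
g(N) = 149*N (g(N) = (298*N)/2 = 149*N)
m = 31639 (m = 58608 + 149*(-181) = 58608 - 26969 = 31639)
(38438 + m) + 10781 = (38438 + 31639) + 10781 = 70077 + 10781 = 80858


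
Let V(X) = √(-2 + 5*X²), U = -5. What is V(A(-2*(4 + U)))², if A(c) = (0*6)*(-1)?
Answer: -2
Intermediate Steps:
A(c) = 0 (A(c) = 0*(-1) = 0)
V(A(-2*(4 + U)))² = (√(-2 + 5*0²))² = (√(-2 + 5*0))² = (√(-2 + 0))² = (√(-2))² = (I*√2)² = -2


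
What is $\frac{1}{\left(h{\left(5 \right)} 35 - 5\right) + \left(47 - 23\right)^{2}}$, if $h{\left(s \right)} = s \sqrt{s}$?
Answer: $\frac{571}{172916} - \frac{175 \sqrt{5}}{172916} \approx 0.0010392$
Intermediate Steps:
$h{\left(s \right)} = s^{\frac{3}{2}}$
$\frac{1}{\left(h{\left(5 \right)} 35 - 5\right) + \left(47 - 23\right)^{2}} = \frac{1}{\left(5^{\frac{3}{2}} \cdot 35 - 5\right) + \left(47 - 23\right)^{2}} = \frac{1}{\left(5 \sqrt{5} \cdot 35 - 5\right) + 24^{2}} = \frac{1}{\left(175 \sqrt{5} - 5\right) + 576} = \frac{1}{\left(-5 + 175 \sqrt{5}\right) + 576} = \frac{1}{571 + 175 \sqrt{5}}$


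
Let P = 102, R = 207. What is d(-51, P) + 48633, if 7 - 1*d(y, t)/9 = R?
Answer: 46833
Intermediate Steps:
d(y, t) = -1800 (d(y, t) = 63 - 9*207 = 63 - 1863 = -1800)
d(-51, P) + 48633 = -1800 + 48633 = 46833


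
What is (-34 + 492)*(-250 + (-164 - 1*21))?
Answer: -199230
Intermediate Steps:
(-34 + 492)*(-250 + (-164 - 1*21)) = 458*(-250 + (-164 - 21)) = 458*(-250 - 185) = 458*(-435) = -199230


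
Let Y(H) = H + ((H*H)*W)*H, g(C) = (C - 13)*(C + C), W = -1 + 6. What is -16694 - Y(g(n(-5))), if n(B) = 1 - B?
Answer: 2946910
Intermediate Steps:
W = 5
g(C) = 2*C*(-13 + C) (g(C) = (-13 + C)*(2*C) = 2*C*(-13 + C))
Y(H) = H + 5*H³ (Y(H) = H + ((H*H)*5)*H = H + (H²*5)*H = H + (5*H²)*H = H + 5*H³)
-16694 - Y(g(n(-5))) = -16694 - (2*(1 - 1*(-5))*(-13 + (1 - 1*(-5))) + 5*(2*(1 - 1*(-5))*(-13 + (1 - 1*(-5))))³) = -16694 - (2*(1 + 5)*(-13 + (1 + 5)) + 5*(2*(1 + 5)*(-13 + (1 + 5)))³) = -16694 - (2*6*(-13 + 6) + 5*(2*6*(-13 + 6))³) = -16694 - (2*6*(-7) + 5*(2*6*(-7))³) = -16694 - (-84 + 5*(-84)³) = -16694 - (-84 + 5*(-592704)) = -16694 - (-84 - 2963520) = -16694 - 1*(-2963604) = -16694 + 2963604 = 2946910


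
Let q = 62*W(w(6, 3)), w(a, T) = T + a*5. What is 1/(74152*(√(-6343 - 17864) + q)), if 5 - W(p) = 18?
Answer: -1/61993556 - I*√24207/49966806136 ≈ -1.6131e-8 - 3.1138e-9*I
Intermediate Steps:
w(a, T) = T + 5*a
W(p) = -13 (W(p) = 5 - 1*18 = 5 - 18 = -13)
q = -806 (q = 62*(-13) = -806)
1/(74152*(√(-6343 - 17864) + q)) = 1/(74152*(√(-6343 - 17864) - 806)) = 1/(74152*(√(-24207) - 806)) = 1/(74152*(I*√24207 - 806)) = 1/(74152*(-806 + I*√24207))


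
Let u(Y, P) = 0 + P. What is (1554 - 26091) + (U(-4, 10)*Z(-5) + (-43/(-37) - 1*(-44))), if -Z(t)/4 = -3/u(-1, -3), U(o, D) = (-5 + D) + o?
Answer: -906346/37 ≈ -24496.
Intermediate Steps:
u(Y, P) = P
U(o, D) = -5 + D + o
Z(t) = -4 (Z(t) = -(-12)/(-3) = -(-12)*(-1)/3 = -4*1 = -4)
(1554 - 26091) + (U(-4, 10)*Z(-5) + (-43/(-37) - 1*(-44))) = (1554 - 26091) + ((-5 + 10 - 4)*(-4) + (-43/(-37) - 1*(-44))) = -24537 + (1*(-4) + (-43*(-1/37) + 44)) = -24537 + (-4 + (43/37 + 44)) = -24537 + (-4 + 1671/37) = -24537 + 1523/37 = -906346/37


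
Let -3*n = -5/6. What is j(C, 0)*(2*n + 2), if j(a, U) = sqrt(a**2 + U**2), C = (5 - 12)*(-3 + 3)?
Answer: 0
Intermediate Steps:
n = 5/18 (n = -(-5)/(3*6) = -1/3*(-5/6) = 5/18 ≈ 0.27778)
C = 0 (C = -7*0 = 0)
j(a, U) = sqrt(U**2 + a**2)
j(C, 0)*(2*n + 2) = sqrt(0**2 + 0**2)*(2*(5/18) + 2) = sqrt(0 + 0)*(5/9 + 2) = sqrt(0)*(23/9) = 0*(23/9) = 0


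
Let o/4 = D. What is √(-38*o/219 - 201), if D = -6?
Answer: I*√1048937/73 ≈ 14.03*I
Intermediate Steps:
o = -24 (o = 4*(-6) = -24)
√(-38*o/219 - 201) = √(-38*(-24)/219 - 201) = √(912*(1/219) - 201) = √(304/73 - 201) = √(-14369/73) = I*√1048937/73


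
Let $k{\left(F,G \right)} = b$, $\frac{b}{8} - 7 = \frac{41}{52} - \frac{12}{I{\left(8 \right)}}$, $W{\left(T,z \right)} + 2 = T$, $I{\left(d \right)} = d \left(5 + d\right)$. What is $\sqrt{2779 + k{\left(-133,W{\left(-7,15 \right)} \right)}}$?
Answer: $\frac{5 \sqrt{19201}}{13} \approx 53.295$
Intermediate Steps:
$W{\left(T,z \right)} = -2 + T$
$b = \frac{798}{13}$ ($b = 56 + 8 \left(\frac{41}{52} - \frac{12}{8 \left(5 + 8\right)}\right) = 56 + 8 \left(41 \cdot \frac{1}{52} - \frac{12}{8 \cdot 13}\right) = 56 + 8 \left(\frac{41}{52} - \frac{12}{104}\right) = 56 + 8 \left(\frac{41}{52} - \frac{3}{26}\right) = 56 + 8 \cdot \frac{35}{52} = 56 + \frac{70}{13} = \frac{798}{13} \approx 61.385$)
$k{\left(F,G \right)} = \frac{798}{13}$
$\sqrt{2779 + k{\left(-133,W{\left(-7,15 \right)} \right)}} = \sqrt{2779 + \frac{798}{13}} = \sqrt{\frac{36925}{13}} = \frac{5 \sqrt{19201}}{13}$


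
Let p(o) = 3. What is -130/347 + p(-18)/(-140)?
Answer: -19241/48580 ≈ -0.39607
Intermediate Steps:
-130/347 + p(-18)/(-140) = -130/347 + 3/(-140) = -130*1/347 + 3*(-1/140) = -130/347 - 3/140 = -19241/48580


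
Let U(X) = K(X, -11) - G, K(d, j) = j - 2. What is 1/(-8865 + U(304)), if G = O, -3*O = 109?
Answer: -3/26525 ≈ -0.00011310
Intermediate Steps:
O = -109/3 (O = -⅓*109 = -109/3 ≈ -36.333)
K(d, j) = -2 + j
G = -109/3 ≈ -36.333
U(X) = 70/3 (U(X) = (-2 - 11) - 1*(-109/3) = -13 + 109/3 = 70/3)
1/(-8865 + U(304)) = 1/(-8865 + 70/3) = 1/(-26525/3) = -3/26525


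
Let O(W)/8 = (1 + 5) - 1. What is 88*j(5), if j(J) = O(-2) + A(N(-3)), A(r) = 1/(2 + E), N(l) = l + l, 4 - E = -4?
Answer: 17644/5 ≈ 3528.8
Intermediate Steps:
E = 8 (E = 4 - 1*(-4) = 4 + 4 = 8)
N(l) = 2*l
A(r) = ⅒ (A(r) = 1/(2 + 8) = 1/10 = ⅒)
O(W) = 40 (O(W) = 8*((1 + 5) - 1) = 8*(6 - 1) = 8*5 = 40)
j(J) = 401/10 (j(J) = 40 + ⅒ = 401/10)
88*j(5) = 88*(401/10) = 17644/5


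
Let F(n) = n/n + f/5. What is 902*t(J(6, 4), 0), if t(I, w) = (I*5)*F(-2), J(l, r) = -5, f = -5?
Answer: 0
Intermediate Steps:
F(n) = 0 (F(n) = n/n - 5/5 = 1 - 5*⅕ = 1 - 1 = 0)
t(I, w) = 0 (t(I, w) = (I*5)*0 = (5*I)*0 = 0)
902*t(J(6, 4), 0) = 902*0 = 0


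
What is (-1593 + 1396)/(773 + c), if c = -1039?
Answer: 197/266 ≈ 0.74060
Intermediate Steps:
(-1593 + 1396)/(773 + c) = (-1593 + 1396)/(773 - 1039) = -197/(-266) = -197*(-1/266) = 197/266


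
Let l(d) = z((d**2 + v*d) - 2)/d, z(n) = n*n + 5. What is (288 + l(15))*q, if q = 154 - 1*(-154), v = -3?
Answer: 3696924/5 ≈ 7.3939e+5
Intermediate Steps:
z(n) = 5 + n**2 (z(n) = n**2 + 5 = 5 + n**2)
q = 308 (q = 154 + 154 = 308)
l(d) = (5 + (-2 + d**2 - 3*d)**2)/d (l(d) = (5 + ((d**2 - 3*d) - 2)**2)/d = (5 + (-2 + d**2 - 3*d)**2)/d)
(288 + l(15))*q = (288 + (5 + (-2 + 15**2 - 3*15)**2)/15)*308 = (288 + (5 + (-2 + 225 - 45)**2)/15)*308 = (288 + (5 + 178**2)/15)*308 = (288 + (5 + 31684)/15)*308 = (288 + (1/15)*31689)*308 = (288 + 10563/5)*308 = (12003/5)*308 = 3696924/5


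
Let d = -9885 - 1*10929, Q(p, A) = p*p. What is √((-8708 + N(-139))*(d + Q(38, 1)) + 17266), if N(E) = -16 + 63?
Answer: 2*√41945209 ≈ 12953.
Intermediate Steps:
Q(p, A) = p²
d = -20814 (d = -9885 - 10929 = -20814)
N(E) = 47
√((-8708 + N(-139))*(d + Q(38, 1)) + 17266) = √((-8708 + 47)*(-20814 + 38²) + 17266) = √(-8661*(-20814 + 1444) + 17266) = √(-8661*(-19370) + 17266) = √(167763570 + 17266) = √167780836 = 2*√41945209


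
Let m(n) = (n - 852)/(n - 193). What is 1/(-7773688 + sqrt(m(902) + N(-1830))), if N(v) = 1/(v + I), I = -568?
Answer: -13216684411216/102742381007256765417 - sqrt(202646392762)/102742381007256765417 ≈ -1.2864e-7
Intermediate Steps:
m(n) = (-852 + n)/(-193 + n)
N(v) = 1/(-568 + v) (N(v) = 1/(v - 568) = 1/(-568 + v))
1/(-7773688 + sqrt(m(902) + N(-1830))) = 1/(-7773688 + sqrt((-852 + 902)/(-193 + 902) + 1/(-568 - 1830))) = 1/(-7773688 + sqrt(50/709 + 1/(-2398))) = 1/(-7773688 + sqrt((1/709)*50 - 1/2398)) = 1/(-7773688 + sqrt(50/709 - 1/2398)) = 1/(-7773688 + sqrt(119191/1700182)) = 1/(-7773688 + sqrt(202646392762)/1700182)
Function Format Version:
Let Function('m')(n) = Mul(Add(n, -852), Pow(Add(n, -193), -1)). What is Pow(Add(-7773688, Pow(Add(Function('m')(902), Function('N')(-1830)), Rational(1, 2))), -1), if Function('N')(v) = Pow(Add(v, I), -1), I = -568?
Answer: Add(Rational(-13216684411216, 102742381007256765417), Mul(Rational(-1, 102742381007256765417), Pow(202646392762, Rational(1, 2)))) ≈ -1.2864e-7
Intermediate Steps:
Function('m')(n) = Mul(Pow(Add(-193, n), -1), Add(-852, n)) (Function('m')(n) = Mul(Add(-852, n), Pow(Add(-193, n), -1)) = Mul(Pow(Add(-193, n), -1), Add(-852, n)))
Function('N')(v) = Pow(Add(-568, v), -1) (Function('N')(v) = Pow(Add(v, -568), -1) = Pow(Add(-568, v), -1))
Pow(Add(-7773688, Pow(Add(Function('m')(902), Function('N')(-1830)), Rational(1, 2))), -1) = Pow(Add(-7773688, Pow(Add(Mul(Pow(Add(-193, 902), -1), Add(-852, 902)), Pow(Add(-568, -1830), -1)), Rational(1, 2))), -1) = Pow(Add(-7773688, Pow(Add(Mul(Pow(709, -1), 50), Pow(-2398, -1)), Rational(1, 2))), -1) = Pow(Add(-7773688, Pow(Add(Mul(Rational(1, 709), 50), Rational(-1, 2398)), Rational(1, 2))), -1) = Pow(Add(-7773688, Pow(Add(Rational(50, 709), Rational(-1, 2398)), Rational(1, 2))), -1) = Pow(Add(-7773688, Pow(Rational(119191, 1700182), Rational(1, 2))), -1) = Pow(Add(-7773688, Mul(Rational(1, 1700182), Pow(202646392762, Rational(1, 2)))), -1)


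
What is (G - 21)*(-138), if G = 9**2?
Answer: -8280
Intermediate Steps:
G = 81
(G - 21)*(-138) = (81 - 21)*(-138) = 60*(-138) = -8280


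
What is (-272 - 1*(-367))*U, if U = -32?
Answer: -3040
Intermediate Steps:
(-272 - 1*(-367))*U = (-272 - 1*(-367))*(-32) = (-272 + 367)*(-32) = 95*(-32) = -3040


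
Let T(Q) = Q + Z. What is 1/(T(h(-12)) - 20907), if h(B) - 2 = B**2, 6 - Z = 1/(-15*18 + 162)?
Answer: -108/2241539 ≈ -4.8181e-5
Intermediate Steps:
Z = 649/108 (Z = 6 - 1/(-15*18 + 162) = 6 - 1/(-270 + 162) = 6 - 1/(-108) = 6 - 1*(-1/108) = 6 + 1/108 = 649/108 ≈ 6.0093)
h(B) = 2 + B**2
T(Q) = 649/108 + Q (T(Q) = Q + 649/108 = 649/108 + Q)
1/(T(h(-12)) - 20907) = 1/((649/108 + (2 + (-12)**2)) - 20907) = 1/((649/108 + (2 + 144)) - 20907) = 1/((649/108 + 146) - 20907) = 1/(16417/108 - 20907) = 1/(-2241539/108) = -108/2241539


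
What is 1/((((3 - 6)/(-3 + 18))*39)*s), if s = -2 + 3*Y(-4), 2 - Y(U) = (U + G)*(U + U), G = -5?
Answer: 5/8268 ≈ 0.00060474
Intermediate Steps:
Y(U) = 2 - 2*U*(-5 + U) (Y(U) = 2 - (U - 5)*(U + U) = 2 - (-5 + U)*2*U = 2 - 2*U*(-5 + U))
s = -212 (s = -2 + 3*(2 - 2*(-4)**2 + 10*(-4)) = -2 + 3*(2 - 2*16 - 40) = -2 + 3*(2 - 32 - 40) = -2 + 3*(-70) = -2 - 210 = -212)
1/((((3 - 6)/(-3 + 18))*39)*s) = 1/((((3 - 6)/(-3 + 18))*39)*(-212)) = 1/((-3/15*39)*(-212)) = 1/((-3*1/15*39)*(-212)) = 1/(-1/5*39*(-212)) = 1/(-39/5*(-212)) = 1/(8268/5) = 5/8268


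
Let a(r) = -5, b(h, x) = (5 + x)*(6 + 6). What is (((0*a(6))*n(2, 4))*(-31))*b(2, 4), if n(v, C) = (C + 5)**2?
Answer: 0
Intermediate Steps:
b(h, x) = 60 + 12*x (b(h, x) = (5 + x)*12 = 60 + 12*x)
n(v, C) = (5 + C)**2
(((0*a(6))*n(2, 4))*(-31))*b(2, 4) = (((0*(-5))*(5 + 4)**2)*(-31))*(60 + 12*4) = ((0*9**2)*(-31))*(60 + 48) = ((0*81)*(-31))*108 = (0*(-31))*108 = 0*108 = 0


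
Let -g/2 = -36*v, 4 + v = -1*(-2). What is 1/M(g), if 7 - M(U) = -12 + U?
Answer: 1/163 ≈ 0.0061350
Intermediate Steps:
v = -2 (v = -4 - 1*(-2) = -4 + 2 = -2)
g = -144 (g = -(-72)*(-2) = -2*72 = -144)
M(U) = 19 - U (M(U) = 7 - (-12 + U) = 7 + (12 - U) = 19 - U)
1/M(g) = 1/(19 - 1*(-144)) = 1/(19 + 144) = 1/163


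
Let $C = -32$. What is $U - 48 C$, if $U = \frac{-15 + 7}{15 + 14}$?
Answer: $\frac{44536}{29} \approx 1535.7$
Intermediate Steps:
$U = - \frac{8}{29} \approx -0.27586$
$U - 48 C = - \frac{8}{29} - -1536 = - \frac{8}{29} + 1536 = \frac{44536}{29}$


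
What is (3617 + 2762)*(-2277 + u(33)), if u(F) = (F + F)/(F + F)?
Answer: -14518604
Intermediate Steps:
u(F) = 1 (u(F) = (2*F)/((2*F)) = (2*F)*(1/(2*F)) = 1)
(3617 + 2762)*(-2277 + u(33)) = (3617 + 2762)*(-2277 + 1) = 6379*(-2276) = -14518604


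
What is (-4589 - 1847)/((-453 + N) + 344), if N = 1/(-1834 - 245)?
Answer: 3345111/56653 ≈ 59.046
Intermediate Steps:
N = -1/2079 (N = 1/(-2079) = -1/2079 ≈ -0.00048100)
(-4589 - 1847)/((-453 + N) + 344) = (-4589 - 1847)/((-453 - 1/2079) + 344) = -6436/(-941788/2079 + 344) = -6436/(-226612/2079) = -6436*(-2079/226612) = 3345111/56653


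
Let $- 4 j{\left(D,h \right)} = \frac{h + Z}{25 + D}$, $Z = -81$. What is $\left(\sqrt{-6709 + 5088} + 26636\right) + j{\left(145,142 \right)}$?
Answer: $\frac{18112419}{680} + i \sqrt{1621} \approx 26636.0 + 40.262 i$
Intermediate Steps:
$j{\left(D,h \right)} = - \frac{-81 + h}{4 \left(25 + D\right)}$ ($j{\left(D,h \right)} = - \frac{\left(h - 81\right) \frac{1}{25 + D}}{4} = - \frac{\left(-81 + h\right) \frac{1}{25 + D}}{4} = - \frac{\frac{1}{25 + D} \left(-81 + h\right)}{4} = - \frac{-81 + h}{4 \left(25 + D\right)}$)
$\left(\sqrt{-6709 + 5088} + 26636\right) + j{\left(145,142 \right)} = \left(\sqrt{-6709 + 5088} + 26636\right) + \frac{81 - 142}{4 \left(25 + 145\right)} = \left(\sqrt{-1621} + 26636\right) + \frac{81 - 142}{4 \cdot 170} = \left(i \sqrt{1621} + 26636\right) + \frac{1}{4} \cdot \frac{1}{170} \left(-61\right) = \left(26636 + i \sqrt{1621}\right) - \frac{61}{680} = \frac{18112419}{680} + i \sqrt{1621}$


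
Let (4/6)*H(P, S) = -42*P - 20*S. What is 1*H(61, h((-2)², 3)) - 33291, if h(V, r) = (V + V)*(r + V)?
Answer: -38814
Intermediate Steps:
h(V, r) = 2*V*(V + r) (h(V, r) = (2*V)*(V + r) = 2*V*(V + r))
H(P, S) = -63*P - 30*S (H(P, S) = 3*(-42*P - 20*S)/2 = -63*P - 30*S)
1*H(61, h((-2)², 3)) - 33291 = 1*(-63*61 - 60*(-2)²*((-2)² + 3)) - 33291 = 1*(-3843 - 60*4*(4 + 3)) - 33291 = 1*(-3843 - 60*4*7) - 33291 = 1*(-3843 - 30*56) - 33291 = 1*(-3843 - 1680) - 33291 = 1*(-5523) - 33291 = -5523 - 33291 = -38814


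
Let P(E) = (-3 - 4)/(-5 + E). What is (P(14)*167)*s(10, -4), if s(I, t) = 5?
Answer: -5845/9 ≈ -649.44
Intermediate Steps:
P(E) = -7/(-5 + E)
(P(14)*167)*s(10, -4) = (-7/(-5 + 14)*167)*5 = (-7/9*167)*5 = (-7*1/9*167)*5 = -7/9*167*5 = -1169/9*5 = -5845/9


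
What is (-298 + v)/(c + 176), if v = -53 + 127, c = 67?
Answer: -224/243 ≈ -0.92181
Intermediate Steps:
v = 74
(-298 + v)/(c + 176) = (-298 + 74)/(67 + 176) = -224/243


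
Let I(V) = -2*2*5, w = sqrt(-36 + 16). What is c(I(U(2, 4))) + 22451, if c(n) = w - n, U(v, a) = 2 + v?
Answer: 22471 + 2*I*sqrt(5) ≈ 22471.0 + 4.4721*I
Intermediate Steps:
w = 2*I*sqrt(5) (w = sqrt(-20) = 2*I*sqrt(5) ≈ 4.4721*I)
I(V) = -20 (I(V) = -4*5 = -20)
c(n) = -n + 2*I*sqrt(5) (c(n) = 2*I*sqrt(5) - n = -n + 2*I*sqrt(5))
c(I(U(2, 4))) + 22451 = (-1*(-20) + 2*I*sqrt(5)) + 22451 = (20 + 2*I*sqrt(5)) + 22451 = 22471 + 2*I*sqrt(5)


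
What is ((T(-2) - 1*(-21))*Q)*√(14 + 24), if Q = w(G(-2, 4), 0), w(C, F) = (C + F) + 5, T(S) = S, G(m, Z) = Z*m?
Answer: -57*√38 ≈ -351.37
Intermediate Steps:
w(C, F) = 5 + C + F
Q = -3 (Q = 5 + 4*(-2) + 0 = 5 - 8 + 0 = -3)
((T(-2) - 1*(-21))*Q)*√(14 + 24) = ((-2 - 1*(-21))*(-3))*√(14 + 24) = ((-2 + 21)*(-3))*√38 = (19*(-3))*√38 = -57*√38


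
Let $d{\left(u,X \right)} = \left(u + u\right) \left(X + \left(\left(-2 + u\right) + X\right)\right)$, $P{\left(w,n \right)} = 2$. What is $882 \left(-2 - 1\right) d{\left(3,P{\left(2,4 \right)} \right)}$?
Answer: $-79380$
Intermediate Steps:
$d{\left(u,X \right)} = 2 u \left(-2 + u + 2 X\right)$ ($d{\left(u,X \right)} = 2 u \left(X + \left(-2 + X + u\right)\right) = 2 u \left(-2 + u + 2 X\right)$)
$882 \left(-2 - 1\right) d{\left(3,P{\left(2,4 \right)} \right)} = 882 \left(-2 - 1\right) 2 \cdot 3 \left(-2 + 3 + 2 \cdot 2\right) = 882 \left(- 3 \cdot 2 \cdot 3 \left(-2 + 3 + 4\right)\right) = 882 \left(- 3 \cdot 2 \cdot 3 \cdot 5\right) = 882 \left(\left(-3\right) 30\right) = 882 \left(-90\right) = -79380$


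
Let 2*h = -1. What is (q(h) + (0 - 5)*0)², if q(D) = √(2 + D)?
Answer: 3/2 ≈ 1.5000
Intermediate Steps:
h = -½ (h = (½)*(-1) = -½ ≈ -0.50000)
(q(h) + (0 - 5)*0)² = (√(2 - ½) + (0 - 5)*0)² = (√(3/2) - 5*0)² = (√6/2 + 0)² = (√6/2)² = 3/2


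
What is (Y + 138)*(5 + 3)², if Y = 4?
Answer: 9088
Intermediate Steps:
(Y + 138)*(5 + 3)² = (4 + 138)*(5 + 3)² = 142*8² = 142*64 = 9088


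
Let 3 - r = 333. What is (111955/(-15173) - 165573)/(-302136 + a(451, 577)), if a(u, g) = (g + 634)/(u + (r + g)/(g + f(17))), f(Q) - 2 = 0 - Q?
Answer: 318703040585278/581535129784333 ≈ 0.54804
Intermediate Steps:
r = -330 (r = 3 - 1*333 = 3 - 333 = -330)
f(Q) = 2 - Q (f(Q) = 2 + (0 - Q) = 2 - Q)
a(u, g) = (634 + g)/(u + (-330 + g)/(-15 + g)) (a(u, g) = (g + 634)/(u + (-330 + g)/(g + (2 - 1*17))) = (634 + g)/(u + (-330 + g)/(g + (2 - 17))) = (634 + g)/(u + (-330 + g)/(g - 15)) = (634 + g)/(u + (-330 + g)/(-15 + g)))
(111955/(-15173) - 165573)/(-302136 + a(451, 577)) = (111955/(-15173) - 165573)/(-302136 + (-9510 + 577² + 619*577)/(-330 + 577 - 15*451 + 577*451)) = (111955*(-1/15173) - 165573)/(-302136 + (-9510 + 332929 + 357163)/(-330 + 577 - 6765 + 260227)) = (-111955/15173 - 165573)/(-302136 + 680582/253709) = -2512351084/(15173*(-302136 + (1/253709)*680582)) = -2512351084/(15173*(-302136 + 680582/253709)) = -2512351084/(15173*(-76653941842/253709)) = -2512351084/15173*(-253709/76653941842) = 318703040585278/581535129784333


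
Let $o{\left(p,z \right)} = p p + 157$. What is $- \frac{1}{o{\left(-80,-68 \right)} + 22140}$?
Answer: $- \frac{1}{28697} \approx -3.4847 \cdot 10^{-5}$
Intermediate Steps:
$o{\left(p,z \right)} = 157 + p^{2}$ ($o{\left(p,z \right)} = p^{2} + 157 = 157 + p^{2}$)
$- \frac{1}{o{\left(-80,-68 \right)} + 22140} = - \frac{1}{\left(157 + \left(-80\right)^{2}\right) + 22140} = - \frac{1}{\left(157 + 6400\right) + 22140} = - \frac{1}{6557 + 22140} = - \frac{1}{28697}$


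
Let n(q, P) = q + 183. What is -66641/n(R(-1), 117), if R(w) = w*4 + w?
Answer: -66641/178 ≈ -374.39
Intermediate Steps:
R(w) = 5*w (R(w) = 4*w + w = 5*w)
n(q, P) = 183 + q
-66641/n(R(-1), 117) = -66641/(183 + 5*(-1)) = -66641/(183 - 5) = -66641/178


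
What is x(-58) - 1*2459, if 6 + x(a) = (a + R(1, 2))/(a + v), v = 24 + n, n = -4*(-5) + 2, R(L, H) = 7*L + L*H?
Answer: -29531/12 ≈ -2460.9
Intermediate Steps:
R(L, H) = 7*L + H*L
n = 22 (n = 20 + 2 = 22)
v = 46 (v = 24 + 22 = 46)
x(a) = -6 + (9 + a)/(46 + a) (x(a) = -6 + (a + 1*(7 + 2))/(a + 46) = -6 + (a + 1*9)/(46 + a) = -6 + (a + 9)/(46 + a) = -6 + (9 + a)/(46 + a))
x(-58) - 1*2459 = (-267 - 5*(-58))/(46 - 58) - 1*2459 = (-267 + 290)/(-12) - 2459 = -1/12*23 - 2459 = -23/12 - 2459 = -29531/12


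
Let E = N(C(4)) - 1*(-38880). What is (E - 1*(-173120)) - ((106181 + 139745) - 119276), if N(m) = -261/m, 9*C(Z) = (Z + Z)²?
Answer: 5460051/64 ≈ 85313.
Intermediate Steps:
C(Z) = 4*Z²/9 (C(Z) = (Z + Z)²/9 = (2*Z)²/9 = (4*Z²)/9 = 4*Z²/9)
E = 2485971/64 (E = -261/((4/9)*4²) - 1*(-38880) = -261/((4/9)*16) + 38880 = -261/64/9 + 38880 = -261*9/64 + 38880 = -2349/64 + 38880 = 2485971/64 ≈ 38843.)
(E - 1*(-173120)) - ((106181 + 139745) - 119276) = (2485971/64 - 1*(-173120)) - ((106181 + 139745) - 119276) = (2485971/64 + 173120) - (245926 - 119276) = 13565651/64 - 1*126650 = 13565651/64 - 126650 = 5460051/64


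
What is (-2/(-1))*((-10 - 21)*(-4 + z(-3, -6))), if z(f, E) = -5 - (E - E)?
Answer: 558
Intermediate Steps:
z(f, E) = -5 (z(f, E) = -5 - 1*0 = -5 + 0 = -5)
(-2/(-1))*((-10 - 21)*(-4 + z(-3, -6))) = (-2/(-1))*((-10 - 21)*(-4 - 5)) = (-2*(-1))*(-31*(-9)) = 2*279 = 558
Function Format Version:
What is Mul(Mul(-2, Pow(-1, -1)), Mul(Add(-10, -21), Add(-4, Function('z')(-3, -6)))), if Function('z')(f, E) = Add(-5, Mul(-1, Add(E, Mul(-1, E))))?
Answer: 558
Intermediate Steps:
Function('z')(f, E) = -5 (Function('z')(f, E) = Add(-5, Mul(-1, 0)) = Add(-5, 0) = -5)
Mul(Mul(-2, Pow(-1, -1)), Mul(Add(-10, -21), Add(-4, Function('z')(-3, -6)))) = Mul(Mul(-2, Pow(-1, -1)), Mul(Add(-10, -21), Add(-4, -5))) = Mul(Mul(-2, -1), Mul(-31, -9)) = Mul(2, 279) = 558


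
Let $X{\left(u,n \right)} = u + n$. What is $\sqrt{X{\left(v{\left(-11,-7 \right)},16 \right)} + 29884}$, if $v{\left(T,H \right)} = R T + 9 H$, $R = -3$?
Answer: $\sqrt{29870} \approx 172.83$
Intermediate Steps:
$v{\left(T,H \right)} = - 3 T + 9 H$
$X{\left(u,n \right)} = n + u$
$\sqrt{X{\left(v{\left(-11,-7 \right)},16 \right)} + 29884} = \sqrt{\left(16 + \left(\left(-3\right) \left(-11\right) + 9 \left(-7\right)\right)\right) + 29884} = \sqrt{\left(16 + \left(33 - 63\right)\right) + 29884} = \sqrt{\left(16 - 30\right) + 29884} = \sqrt{-14 + 29884} = \sqrt{29870}$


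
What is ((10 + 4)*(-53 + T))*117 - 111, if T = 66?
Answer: 21183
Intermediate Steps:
((10 + 4)*(-53 + T))*117 - 111 = ((10 + 4)*(-53 + 66))*117 - 111 = (14*13)*117 - 111 = 182*117 - 111 = 21294 - 111 = 21183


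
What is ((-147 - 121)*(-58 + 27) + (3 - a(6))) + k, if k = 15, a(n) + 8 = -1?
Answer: 8335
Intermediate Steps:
a(n) = -9 (a(n) = -8 - 1 = -9)
((-147 - 121)*(-58 + 27) + (3 - a(6))) + k = ((-147 - 121)*(-58 + 27) + (3 - 1*(-9))) + 15 = (-268*(-31) + (3 + 9)) + 15 = (8308 + 12) + 15 = 8320 + 15 = 8335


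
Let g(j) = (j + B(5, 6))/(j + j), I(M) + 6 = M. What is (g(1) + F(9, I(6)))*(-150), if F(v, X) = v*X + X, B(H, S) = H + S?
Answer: -900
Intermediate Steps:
I(M) = -6 + M
F(v, X) = X + X*v (F(v, X) = X*v + X = X + X*v)
g(j) = (11 + j)/(2*j) (g(j) = (j + (5 + 6))/(j + j) = (j + 11)/((2*j)) = (11 + j)*(1/(2*j)) = (11 + j)/(2*j))
(g(1) + F(9, I(6)))*(-150) = ((1/2)*(11 + 1)/1 + (-6 + 6)*(1 + 9))*(-150) = ((1/2)*1*12 + 0*10)*(-150) = (6 + 0)*(-150) = 6*(-150) = -900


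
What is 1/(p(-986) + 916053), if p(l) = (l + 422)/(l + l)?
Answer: 493/451614270 ≈ 1.0916e-6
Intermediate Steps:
p(l) = (422 + l)/(2*l) (p(l) = (422 + l)/((2*l)) = (422 + l)*(1/(2*l)) = (422 + l)/(2*l))
1/(p(-986) + 916053) = 1/((½)*(422 - 986)/(-986) + 916053) = 1/((½)*(-1/986)*(-564) + 916053) = 1/(141/493 + 916053) = 1/(451614270/493) = 493/451614270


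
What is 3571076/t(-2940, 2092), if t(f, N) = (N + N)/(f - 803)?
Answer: -3341634367/1046 ≈ -3.1947e+6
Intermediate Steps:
t(f, N) = 2*N/(-803 + f) (t(f, N) = (2*N)/(-803 + f) = 2*N/(-803 + f))
3571076/t(-2940, 2092) = 3571076/((2*2092/(-803 - 2940))) = 3571076/((2*2092/(-3743))) = 3571076/((2*2092*(-1/3743))) = 3571076/(-4184/3743) = 3571076*(-3743/4184) = -3341634367/1046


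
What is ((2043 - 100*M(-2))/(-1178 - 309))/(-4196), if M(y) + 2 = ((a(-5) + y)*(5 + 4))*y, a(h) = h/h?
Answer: 443/6239452 ≈ 7.1000e-5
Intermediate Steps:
a(h) = 1
M(y) = -2 + y*(9 + 9*y) (M(y) = -2 + ((1 + y)*(5 + 4))*y = -2 + ((1 + y)*9)*y = -2 + (9 + 9*y)*y = -2 + y*(9 + 9*y))
((2043 - 100*M(-2))/(-1178 - 309))/(-4196) = ((2043 - 100*(-2 + 9*(-2) + 9*(-2)²))/(-1178 - 309))/(-4196) = ((2043 - 100*(-2 - 18 + 9*4))/(-1487))*(-1/4196) = ((2043 - 100*(-2 - 18 + 36))*(-1/1487))*(-1/4196) = ((2043 - 100*16)*(-1/1487))*(-1/4196) = ((2043 - 1600)*(-1/1487))*(-1/4196) = (443*(-1/1487))*(-1/4196) = -443/1487*(-1/4196) = 443/6239452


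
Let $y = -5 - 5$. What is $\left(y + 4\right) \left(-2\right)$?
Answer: $12$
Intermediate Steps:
$y = -10$ ($y = -5 - 5 = -10$)
$\left(y + 4\right) \left(-2\right) = \left(-10 + 4\right) \left(-2\right) = \left(-6\right) \left(-2\right) = 12$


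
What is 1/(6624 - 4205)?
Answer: 1/2419 ≈ 0.00041339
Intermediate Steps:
1/(6624 - 4205) = 1/2419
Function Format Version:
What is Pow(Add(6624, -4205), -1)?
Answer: Rational(1, 2419) ≈ 0.00041339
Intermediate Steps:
Pow(Add(6624, -4205), -1) = Pow(2419, -1) = Rational(1, 2419)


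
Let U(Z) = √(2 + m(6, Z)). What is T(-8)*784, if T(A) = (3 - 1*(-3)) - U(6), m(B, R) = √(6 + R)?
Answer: 4704 - 784*√(2 + 2*√3) ≈ 2871.4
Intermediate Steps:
U(Z) = √(2 + √(6 + Z))
T(A) = 6 - √(2 + 2*√3) (T(A) = (3 - 1*(-3)) - √(2 + √(6 + 6)) = (3 + 3) - √(2 + √12) = 6 - √(2 + 2*√3))
T(-8)*784 = (6 - √(2 + 2*√3))*784 = 4704 - 784*√(2 + 2*√3)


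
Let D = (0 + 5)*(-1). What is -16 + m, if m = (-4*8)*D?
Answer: 144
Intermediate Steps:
D = -5 (D = 5*(-1) = -5)
m = 160 (m = -4*8*(-5) = -32*(-5) = 160)
-16 + m = -16 + 160 = 144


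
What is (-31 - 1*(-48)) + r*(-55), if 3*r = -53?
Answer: 2966/3 ≈ 988.67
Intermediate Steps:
r = -53/3 (r = (⅓)*(-53) = -53/3 ≈ -17.667)
(-31 - 1*(-48)) + r*(-55) = (-31 - 1*(-48)) - 53/3*(-55) = (-31 + 48) + 2915/3 = 17 + 2915/3 = 2966/3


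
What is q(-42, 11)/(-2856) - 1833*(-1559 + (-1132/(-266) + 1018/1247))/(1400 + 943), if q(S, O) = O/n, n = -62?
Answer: 3983291340720691/3276581545776 ≈ 1215.7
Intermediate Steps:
q(S, O) = -O/62 (q(S, O) = O/(-62) = O*(-1/62) = -O/62)
q(-42, 11)/(-2856) - 1833*(-1559 + (-1132/(-266) + 1018/1247))/(1400 + 943) = -1/62*11/(-2856) - 1833*(-1559 + (-1132/(-266) + 1018/1247))/(1400 + 943) = -11/62*(-1/2856) - 1833/(2343/(-1559 + (-1132*(-1/266) + 1018*(1/1247)))) = 11/177072 - 1833/(2343/(-1559 + (566/133 + 1018/1247))) = 11/177072 - 1833/(2343/(-1559 + 841196/165851)) = 11/177072 - 1833/(2343/(-257720513/165851)) = 11/177072 - 1833/(2343*(-165851/257720513)) = 11/177072 - 1833/(-388588893/257720513) = 11/177072 - 1833*(-257720513/388588893) = 11/177072 + 157467233443/129529631 = 3983291340720691/3276581545776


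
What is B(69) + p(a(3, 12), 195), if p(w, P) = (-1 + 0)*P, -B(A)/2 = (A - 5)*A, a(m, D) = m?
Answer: -9027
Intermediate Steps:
B(A) = -2*A*(-5 + A) (B(A) = -2*(A - 5)*A = -2*(-5 + A)*A = -2*A*(-5 + A))
p(w, P) = -P
B(69) + p(a(3, 12), 195) = 2*69*(5 - 1*69) - 1*195 = 2*69*(5 - 69) - 195 = 2*69*(-64) - 195 = -8832 - 195 = -9027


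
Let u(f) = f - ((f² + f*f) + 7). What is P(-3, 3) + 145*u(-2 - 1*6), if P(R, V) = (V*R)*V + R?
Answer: -20765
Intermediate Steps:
u(f) = -7 + f - 2*f² (u(f) = f - ((f² + f²) + 7) = f - (2*f² + 7) = f - (7 + 2*f²) = f + (-7 - 2*f²) = -7 + f - 2*f²)
P(R, V) = R + R*V² (P(R, V) = (R*V)*V + R = R*V² + R = R + R*V²)
P(-3, 3) + 145*u(-2 - 1*6) = -3*(1 + 3²) + 145*(-7 + (-2 - 1*6) - 2*(-2 - 1*6)²) = -3*(1 + 9) + 145*(-7 + (-2 - 6) - 2*(-2 - 6)²) = -3*10 + 145*(-7 - 8 - 2*(-8)²) = -30 + 145*(-7 - 8 - 2*64) = -30 + 145*(-7 - 8 - 128) = -30 + 145*(-143) = -30 - 20735 = -20765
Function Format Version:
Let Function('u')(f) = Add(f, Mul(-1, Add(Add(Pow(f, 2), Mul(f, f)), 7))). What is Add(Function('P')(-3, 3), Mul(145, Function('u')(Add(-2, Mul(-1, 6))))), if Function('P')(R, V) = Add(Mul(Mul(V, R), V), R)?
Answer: -20765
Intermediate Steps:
Function('u')(f) = Add(-7, f, Mul(-2, Pow(f, 2))) (Function('u')(f) = Add(f, Mul(-1, Add(Add(Pow(f, 2), Pow(f, 2)), 7))) = Add(f, Mul(-1, Add(Mul(2, Pow(f, 2)), 7))) = Add(f, Mul(-1, Add(7, Mul(2, Pow(f, 2))))) = Add(f, Add(-7, Mul(-2, Pow(f, 2)))) = Add(-7, f, Mul(-2, Pow(f, 2))))
Function('P')(R, V) = Add(R, Mul(R, Pow(V, 2))) (Function('P')(R, V) = Add(Mul(Mul(R, V), V), R) = Add(Mul(R, Pow(V, 2)), R) = Add(R, Mul(R, Pow(V, 2))))
Add(Function('P')(-3, 3), Mul(145, Function('u')(Add(-2, Mul(-1, 6))))) = Add(Mul(-3, Add(1, Pow(3, 2))), Mul(145, Add(-7, Add(-2, Mul(-1, 6)), Mul(-2, Pow(Add(-2, Mul(-1, 6)), 2))))) = Add(Mul(-3, Add(1, 9)), Mul(145, Add(-7, Add(-2, -6), Mul(-2, Pow(Add(-2, -6), 2))))) = Add(Mul(-3, 10), Mul(145, Add(-7, -8, Mul(-2, Pow(-8, 2))))) = Add(-30, Mul(145, Add(-7, -8, Mul(-2, 64)))) = Add(-30, Mul(145, Add(-7, -8, -128))) = Add(-30, Mul(145, -143)) = Add(-30, -20735) = -20765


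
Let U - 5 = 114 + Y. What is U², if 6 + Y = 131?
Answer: 59536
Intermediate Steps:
Y = 125 (Y = -6 + 131 = 125)
U = 244 (U = 5 + (114 + 125) = 5 + 239 = 244)
U² = 244² = 59536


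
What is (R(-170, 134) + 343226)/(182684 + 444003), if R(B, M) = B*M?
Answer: 320446/626687 ≈ 0.51133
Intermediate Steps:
(R(-170, 134) + 343226)/(182684 + 444003) = (-170*134 + 343226)/(182684 + 444003) = (-22780 + 343226)/626687 = 320446*(1/626687) = 320446/626687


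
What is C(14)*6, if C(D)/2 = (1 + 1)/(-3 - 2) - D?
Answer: -864/5 ≈ -172.80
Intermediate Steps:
C(D) = -⅘ - 2*D (C(D) = 2*((1 + 1)/(-3 - 2) - D) = 2*(2/(-5) - D) = 2*(2*(-⅕) - D) = 2*(-⅖ - D) = -⅘ - 2*D)
C(14)*6 = (-⅘ - 2*14)*6 = (-⅘ - 28)*6 = -144/5*6 = -864/5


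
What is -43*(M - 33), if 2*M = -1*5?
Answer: 3053/2 ≈ 1526.5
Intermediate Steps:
M = -5/2 (M = (-1*5)/2 = (½)*(-5) = -5/2 ≈ -2.5000)
-43*(M - 33) = -43*(-5/2 - 33) = -43*(-71/2) = 3053/2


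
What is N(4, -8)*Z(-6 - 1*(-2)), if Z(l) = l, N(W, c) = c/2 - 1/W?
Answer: 17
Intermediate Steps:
N(W, c) = c/2 - 1/W (N(W, c) = c*(½) - 1/W = c/2 - 1/W)
N(4, -8)*Z(-6 - 1*(-2)) = ((½)*(-8) - 1/4)*(-6 - 1*(-2)) = (-4 - 1*¼)*(-6 + 2) = (-4 - ¼)*(-4) = -17/4*(-4) = 17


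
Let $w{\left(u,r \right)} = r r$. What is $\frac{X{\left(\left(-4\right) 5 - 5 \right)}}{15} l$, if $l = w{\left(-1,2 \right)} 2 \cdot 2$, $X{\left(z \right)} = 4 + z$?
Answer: $- \frac{112}{5} \approx -22.4$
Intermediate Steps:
$w{\left(u,r \right)} = r^{2}$
$l = 16$ ($l = 2^{2} \cdot 2 \cdot 2 = 4 \cdot 2 \cdot 2 = 8 \cdot 2 = 16$)
$\frac{X{\left(\left(-4\right) 5 - 5 \right)}}{15} l = \frac{4 - 25}{15} \cdot 16 = \left(4 - 25\right) \frac{1}{15} \cdot 16 = \left(-21\right) \frac{1}{15} \cdot 16 = \left(- \frac{7}{5}\right) 16 = - \frac{112}{5}$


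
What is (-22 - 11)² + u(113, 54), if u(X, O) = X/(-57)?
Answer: 61960/57 ≈ 1087.0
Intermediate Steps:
u(X, O) = -X/57 (u(X, O) = X*(-1/57) = -X/57)
(-22 - 11)² + u(113, 54) = (-22 - 11)² - 1/57*113 = (-33)² - 113/57 = 1089 - 113/57 = 61960/57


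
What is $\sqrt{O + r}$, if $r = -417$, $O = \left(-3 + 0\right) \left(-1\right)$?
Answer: $3 i \sqrt{46} \approx 20.347 i$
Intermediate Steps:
$O = 3$ ($O = \left(-3\right) \left(-1\right) = 3$)
$\sqrt{O + r} = \sqrt{3 - 417} = \sqrt{-414} = 3 i \sqrt{46}$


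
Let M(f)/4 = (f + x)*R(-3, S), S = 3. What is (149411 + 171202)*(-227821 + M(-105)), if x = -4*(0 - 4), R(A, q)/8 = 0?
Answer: -73042374273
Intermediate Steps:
R(A, q) = 0 (R(A, q) = 8*0 = 0)
x = 16 (x = -4*(-4) = 16)
M(f) = 0 (M(f) = 4*((f + 16)*0) = 4*((16 + f)*0) = 4*0 = 0)
(149411 + 171202)*(-227821 + M(-105)) = (149411 + 171202)*(-227821 + 0) = 320613*(-227821) = -73042374273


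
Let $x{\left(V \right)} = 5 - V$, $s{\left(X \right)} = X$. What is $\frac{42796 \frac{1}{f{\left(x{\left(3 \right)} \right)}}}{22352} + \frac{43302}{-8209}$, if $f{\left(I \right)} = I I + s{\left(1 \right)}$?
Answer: $- \frac{1122029789}{229359460} \approx -4.892$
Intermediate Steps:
$f{\left(I \right)} = 1 + I^{2}$ ($f{\left(I \right)} = I I + 1 = I^{2} + 1 = 1 + I^{2}$)
$\frac{42796 \frac{1}{f{\left(x{\left(3 \right)} \right)}}}{22352} + \frac{43302}{-8209} = \frac{42796 \frac{1}{1 + \left(5 - 3\right)^{2}}}{22352} + \frac{43302}{-8209} = \frac{42796}{1 + \left(5 - 3\right)^{2}} \cdot \frac{1}{22352} + 43302 \left(- \frac{1}{8209}\right) = \frac{42796}{1 + 2^{2}} \cdot \frac{1}{22352} - \frac{43302}{8209} = \frac{42796}{1 + 4} \cdot \frac{1}{22352} - \frac{43302}{8209} = \frac{42796}{5} \cdot \frac{1}{22352} - \frac{43302}{8209} = \frac{10699}{27940} - \frac{43302}{8209} = - \frac{1122029789}{229359460}$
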